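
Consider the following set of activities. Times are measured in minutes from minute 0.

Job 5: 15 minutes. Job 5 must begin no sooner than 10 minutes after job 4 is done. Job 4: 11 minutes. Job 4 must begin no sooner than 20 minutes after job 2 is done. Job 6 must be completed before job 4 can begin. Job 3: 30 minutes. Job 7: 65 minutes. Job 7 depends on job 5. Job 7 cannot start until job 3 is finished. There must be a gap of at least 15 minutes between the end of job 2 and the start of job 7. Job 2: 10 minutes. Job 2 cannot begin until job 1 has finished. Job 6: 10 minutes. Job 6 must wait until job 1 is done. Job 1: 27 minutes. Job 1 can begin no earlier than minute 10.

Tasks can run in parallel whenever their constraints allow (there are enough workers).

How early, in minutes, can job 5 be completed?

Job 1 cannot begin until its own release at minute 10. It runs from minute 10 to 10 + 27 = minute 37.
Job 6 waits on job 1 (finishes minute 37), so it starts at minute 37 and finishes at 37 + 10 = minute 47.
Job 2 waits on job 1 (finishes minute 37), so it starts at minute 37 and finishes at 37 + 10 = minute 47.
For job 4: job 2 (finishes minute 47, plus 20-minute gap → minute 67); job 6 (finishes minute 47). Taking the maximum gives a start of minute 67, and it finishes at 67 + 11 = minute 78.
After job 4 (finishes minute 78, plus 10-minute gap → minute 88), job 5 can start at minute 88 and finishes at minute 103.

103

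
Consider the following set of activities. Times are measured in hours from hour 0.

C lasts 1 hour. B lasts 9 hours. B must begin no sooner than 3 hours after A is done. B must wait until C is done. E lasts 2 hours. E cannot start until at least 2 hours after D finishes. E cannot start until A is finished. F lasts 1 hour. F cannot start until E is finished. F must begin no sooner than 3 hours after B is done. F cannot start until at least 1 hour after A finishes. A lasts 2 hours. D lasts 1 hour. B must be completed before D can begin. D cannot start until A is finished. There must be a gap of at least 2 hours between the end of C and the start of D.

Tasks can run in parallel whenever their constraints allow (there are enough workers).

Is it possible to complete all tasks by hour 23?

C can start immediately at hour 0; it finishes at hour 1.
A can start immediately at hour 0; it finishes at hour 2.
For B: A (finishes hour 2, plus 3-hour gap → hour 5); C (finishes hour 1). Taking the maximum gives a start of hour 5, and it finishes at 5 + 9 = hour 14.
D has to wait for B (finishes hour 14); A (finishes hour 2); C (finishes hour 1, plus 2-hour gap → hour 3). The latest of these is hour 14, so D runs hour 14 to 14 + 1 = hour 15.
For E: D (finishes hour 15, plus 2-hour gap → hour 17); A (finishes hour 2). Taking the maximum gives a start of hour 17, and it finishes at 17 + 2 = hour 19.
For F: E (finishes hour 19); B (finishes hour 14, plus 3-hour gap → hour 17); A (finishes hour 2, plus 1-hour gap → hour 3). Taking the maximum gives a start of hour 19, and it finishes at 19 + 1 = hour 20.
Every task is finished by hour 20, which is no later than the deadline of 23, so the schedule is feasible.

Yes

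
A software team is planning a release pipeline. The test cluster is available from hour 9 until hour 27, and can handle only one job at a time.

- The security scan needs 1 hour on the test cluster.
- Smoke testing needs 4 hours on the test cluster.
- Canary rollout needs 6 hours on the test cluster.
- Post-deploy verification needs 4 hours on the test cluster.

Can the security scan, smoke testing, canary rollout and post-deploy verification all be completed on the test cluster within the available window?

The test cluster window is 27 − 9 = 18 hours.
Running back to back, the jobs need 1 + 4 + 6 + 4 = 15 hours on the test cluster.
Since 15 ≤ 18, they fit within the window.

Yes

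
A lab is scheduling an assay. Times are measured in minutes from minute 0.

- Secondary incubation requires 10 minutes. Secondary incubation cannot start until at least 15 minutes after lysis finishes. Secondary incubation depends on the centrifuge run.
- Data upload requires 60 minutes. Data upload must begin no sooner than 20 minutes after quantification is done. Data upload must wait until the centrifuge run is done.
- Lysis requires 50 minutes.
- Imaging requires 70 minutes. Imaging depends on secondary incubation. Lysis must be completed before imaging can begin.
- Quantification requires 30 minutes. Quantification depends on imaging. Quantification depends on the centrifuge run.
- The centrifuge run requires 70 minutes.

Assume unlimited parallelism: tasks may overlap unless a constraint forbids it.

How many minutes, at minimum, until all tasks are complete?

The centrifuge run has no prerequisites, so it starts at minute 0 and finishes at minute 70.
Lysis can start immediately at minute 0; it finishes at minute 50.
Secondary incubation has to wait for lysis (finishes minute 50, plus 15-minute gap → minute 65); the centrifuge run (finishes minute 70). The latest of these is minute 70, so secondary incubation runs minute 70 to 70 + 10 = minute 80.
For imaging: secondary incubation (finishes minute 80); lysis (finishes minute 50). Taking the maximum gives a start of minute 80, and it finishes at 80 + 70 = minute 150.
Quantification needs all of imaging (finishes minute 150); the centrifuge run (finishes minute 70). That puts its earliest start at minute 150; it finishes at 150 + 30 = minute 180.
Data upload cannot start until quantification (finishes minute 180, plus 20-minute gap → minute 200); the centrifuge run (finishes minute 70). The controlling bound is minute 200, so data upload finishes at 200 + 60 = minute 260.
All tasks are finished once the last one completes. Finish times: Lysis at 50, The centrifuge run at 70, Secondary incubation at 80, Imaging at 150, Quantification at 180, Data upload at 260. The latest is minute 260.

260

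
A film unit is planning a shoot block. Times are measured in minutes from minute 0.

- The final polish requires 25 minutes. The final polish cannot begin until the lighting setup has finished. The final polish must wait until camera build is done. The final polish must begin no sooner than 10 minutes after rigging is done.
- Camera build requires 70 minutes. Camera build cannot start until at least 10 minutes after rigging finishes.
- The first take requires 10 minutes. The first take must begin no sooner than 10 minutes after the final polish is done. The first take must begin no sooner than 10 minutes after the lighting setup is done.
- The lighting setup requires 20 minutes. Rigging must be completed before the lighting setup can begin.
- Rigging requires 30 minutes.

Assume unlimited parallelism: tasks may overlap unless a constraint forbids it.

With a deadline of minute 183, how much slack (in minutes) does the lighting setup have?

Rigging has no prerequisites, so it starts at minute 0 and finishes at minute 30.
The lighting setup waits on rigging (finishes minute 30), so it starts at minute 30 and finishes at 30 + 20 = minute 50.

Working backward from the deadline:
The first take has no dependents, so it just needs to finish by minute 183. Starting by 183 − 10 = minute 173 achieves that.
The final polish must finish before the first take (must start by minute 173, minus 10-minute gap → minute 163). With a 25-minute duration, the final polish must start by 163 − 25 = minute 138.
The lighting setup must finish in time for the final polish (must start by minute 138); the first take (must start by minute 173, minus 10-minute gap → minute 163). The tightest is minute 138, so the lighting setup must start by 138 − 20 = minute 118.
So the lighting setup can start as early as minute 30 and as late as minute 118, giving 118 − 30 = 88 minutes of slack.

88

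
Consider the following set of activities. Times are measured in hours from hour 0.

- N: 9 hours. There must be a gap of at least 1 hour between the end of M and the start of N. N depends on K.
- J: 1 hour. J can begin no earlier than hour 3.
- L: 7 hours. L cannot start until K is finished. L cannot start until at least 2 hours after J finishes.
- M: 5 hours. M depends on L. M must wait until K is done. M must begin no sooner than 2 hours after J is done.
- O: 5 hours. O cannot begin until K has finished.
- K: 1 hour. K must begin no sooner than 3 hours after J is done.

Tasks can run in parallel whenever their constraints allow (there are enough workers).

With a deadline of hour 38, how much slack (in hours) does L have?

J cannot begin until its own release at hour 3. It runs from hour 3 to 3 + 1 = hour 4.
K cannot begin until J (finishes hour 4, plus 3-hour gap → hour 7). It runs from hour 7 to 7 + 1 = hour 8.
For L: K (finishes hour 8); J (finishes hour 4, plus 2-hour gap → hour 6). Taking the maximum gives a start of hour 8, and it finishes at 8 + 7 = hour 15.

Working backward from the deadline:
To finish by hour 38, N (duration 9) must start no later than hour 29.
M must finish before N (must start by hour 29, minus 1-hour gap → hour 28). With a 5-hour duration, M must start by 28 − 5 = hour 23.
Since M (must start by hour 23) depends on it, L must finish by hour 23. Backing off its 7-hour duration gives a latest start of hour 16.
So L can start as early as hour 8 and as late as hour 16, giving 16 − 8 = 8 hours of slack.

8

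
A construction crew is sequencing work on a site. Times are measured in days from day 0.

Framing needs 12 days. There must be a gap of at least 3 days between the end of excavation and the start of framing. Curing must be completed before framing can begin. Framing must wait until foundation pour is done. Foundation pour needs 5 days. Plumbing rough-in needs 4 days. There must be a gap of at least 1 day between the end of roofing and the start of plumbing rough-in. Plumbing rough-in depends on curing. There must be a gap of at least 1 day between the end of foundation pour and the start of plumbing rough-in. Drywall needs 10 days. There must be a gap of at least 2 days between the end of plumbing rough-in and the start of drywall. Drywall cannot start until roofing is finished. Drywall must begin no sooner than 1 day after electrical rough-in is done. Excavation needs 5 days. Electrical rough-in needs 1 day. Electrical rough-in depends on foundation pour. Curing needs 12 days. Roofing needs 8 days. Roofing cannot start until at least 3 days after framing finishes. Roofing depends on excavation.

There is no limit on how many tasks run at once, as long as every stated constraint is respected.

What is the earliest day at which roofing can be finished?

35

Curing has no prerequisites, so it starts at day 0 and finishes at day 12.
Nothing blocks foundation pour, so it runs from day 0 to day 5.
Excavation can start immediately at day 0; it finishes at day 5.
Framing needs all of excavation (finishes day 5, plus 3-day gap → day 8); curing (finishes day 12); foundation pour (finishes day 5). That puts its earliest start at day 12; it finishes at 12 + 12 = day 24.
For roofing: framing (finishes day 24, plus 3-day gap → day 27); excavation (finishes day 5). Taking the maximum gives a start of day 27, and it finishes at 27 + 8 = day 35.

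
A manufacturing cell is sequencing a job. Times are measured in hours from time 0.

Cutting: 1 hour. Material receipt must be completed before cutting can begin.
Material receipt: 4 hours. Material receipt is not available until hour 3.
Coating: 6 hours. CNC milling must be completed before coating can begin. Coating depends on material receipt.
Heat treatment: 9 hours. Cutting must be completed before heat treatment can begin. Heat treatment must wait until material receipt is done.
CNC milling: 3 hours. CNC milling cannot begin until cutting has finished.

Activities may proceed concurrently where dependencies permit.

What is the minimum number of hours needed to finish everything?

17

Material receipt cannot begin until its own release at hour 3. It runs from hour 3 to 3 + 4 = hour 7.
Cutting waits on material receipt (finishes hour 7), so it starts at hour 7 and finishes at 7 + 1 = hour 8.
Heat treatment needs all of cutting (finishes hour 8); material receipt (finishes hour 7). That puts its earliest start at hour 8; it finishes at 8 + 9 = hour 17.
CNC milling cannot begin until cutting (finishes hour 8). It runs from hour 8 to 8 + 3 = hour 11.
For coating: CNC milling (finishes hour 11); material receipt (finishes hour 7). Taking the maximum gives a start of hour 11, and it finishes at 11 + 6 = hour 17.
All tasks are finished once the last one completes. Finish times: Material receipt at 7, Cutting at 8, CNC milling at 11, Heat treatment at 17, Coating at 17. The latest is hour 17.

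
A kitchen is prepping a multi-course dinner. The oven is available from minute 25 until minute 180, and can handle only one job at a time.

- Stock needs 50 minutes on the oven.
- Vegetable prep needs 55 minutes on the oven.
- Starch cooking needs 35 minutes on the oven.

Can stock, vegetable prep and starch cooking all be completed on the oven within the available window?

Yes

The oven window is 180 − 25 = 155 minutes.
Running back to back, the jobs need 50 + 55 + 35 = 140 minutes on the oven.
Since 140 ≤ 155, they fit within the window.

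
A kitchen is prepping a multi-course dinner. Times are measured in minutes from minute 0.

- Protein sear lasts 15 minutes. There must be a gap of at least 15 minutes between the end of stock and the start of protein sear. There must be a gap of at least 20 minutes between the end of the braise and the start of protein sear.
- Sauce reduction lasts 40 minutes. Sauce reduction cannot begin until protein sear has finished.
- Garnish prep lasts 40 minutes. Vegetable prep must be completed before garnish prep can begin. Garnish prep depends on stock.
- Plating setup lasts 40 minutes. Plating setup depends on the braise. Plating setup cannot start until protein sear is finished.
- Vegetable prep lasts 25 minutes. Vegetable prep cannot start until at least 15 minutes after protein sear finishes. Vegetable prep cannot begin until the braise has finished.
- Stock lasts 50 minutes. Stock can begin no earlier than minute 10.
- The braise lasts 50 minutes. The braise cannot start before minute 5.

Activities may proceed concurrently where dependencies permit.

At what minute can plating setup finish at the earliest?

130

The braise cannot begin until its own release at minute 5. It runs from minute 5 to 5 + 50 = minute 55.
Stock waits on its own release at minute 10, so it starts at minute 10 and finishes at 10 + 50 = minute 60.
Protein sear has to wait for stock (finishes minute 60, plus 15-minute gap → minute 75); the braise (finishes minute 55, plus 20-minute gap → minute 75). The latest of these is minute 75, so protein sear runs minute 75 to 75 + 15 = minute 90.
Plating setup has to wait for the braise (finishes minute 55); protein sear (finishes minute 90). The latest of these is minute 90, so plating setup runs minute 90 to 90 + 40 = minute 130.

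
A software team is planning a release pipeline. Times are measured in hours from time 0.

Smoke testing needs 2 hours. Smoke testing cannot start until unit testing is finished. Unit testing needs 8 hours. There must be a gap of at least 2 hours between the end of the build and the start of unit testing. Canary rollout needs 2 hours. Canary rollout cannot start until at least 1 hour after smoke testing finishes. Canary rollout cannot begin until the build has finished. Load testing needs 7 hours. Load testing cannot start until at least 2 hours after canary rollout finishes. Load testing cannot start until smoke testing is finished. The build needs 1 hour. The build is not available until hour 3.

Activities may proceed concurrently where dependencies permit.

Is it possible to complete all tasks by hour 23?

No

The build cannot begin until its own release at hour 3. It runs from hour 3 to 3 + 1 = hour 4.
Unit testing waits on the build (finishes hour 4, plus 2-hour gap → hour 6), so it starts at hour 6 and finishes at 6 + 8 = hour 14.
After unit testing (finishes hour 14), smoke testing can start at hour 14 and finishes at hour 16.
For canary rollout: smoke testing (finishes hour 16, plus 1-hour gap → hour 17); the build (finishes hour 4). Taking the maximum gives a start of hour 17, and it finishes at 17 + 2 = hour 19.
Load testing cannot start until canary rollout (finishes hour 19, plus 2-hour gap → hour 21); smoke testing (finishes hour 16). The controlling bound is hour 21, so load testing finishes at 21 + 7 = hour 28.
The earliest everything can be done is hour 28, which is after the deadline of 23, so it is not possible.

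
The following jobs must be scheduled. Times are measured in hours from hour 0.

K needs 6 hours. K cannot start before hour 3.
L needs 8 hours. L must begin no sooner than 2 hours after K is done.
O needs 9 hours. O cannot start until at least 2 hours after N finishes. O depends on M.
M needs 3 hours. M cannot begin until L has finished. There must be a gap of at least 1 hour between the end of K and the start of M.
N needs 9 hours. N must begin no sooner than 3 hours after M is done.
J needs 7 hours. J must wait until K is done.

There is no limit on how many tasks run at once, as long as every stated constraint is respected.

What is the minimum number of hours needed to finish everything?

45

K waits on its own release at hour 3, so it starts at hour 3 and finishes at 3 + 6 = hour 9.
After K (finishes hour 9, plus 2-hour gap → hour 11), L can start at hour 11 and finishes at hour 19.
M needs all of L (finishes hour 19); K (finishes hour 9, plus 1-hour gap → hour 10). That puts its earliest start at hour 19; it finishes at 19 + 3 = hour 22.
N cannot begin until M (finishes hour 22, plus 3-hour gap → hour 25). It runs from hour 25 to 25 + 9 = hour 34.
O cannot start until N (finishes hour 34, plus 2-hour gap → hour 36); M (finishes hour 22). The controlling bound is hour 36, so O finishes at 36 + 9 = hour 45.
J waits on K (finishes hour 9), so it starts at hour 9 and finishes at 9 + 7 = hour 16.
All tasks are finished once the last one completes. Finish times: J at 16, K at 9, L at 19, M at 22, N at 34, O at 45. The latest is hour 45.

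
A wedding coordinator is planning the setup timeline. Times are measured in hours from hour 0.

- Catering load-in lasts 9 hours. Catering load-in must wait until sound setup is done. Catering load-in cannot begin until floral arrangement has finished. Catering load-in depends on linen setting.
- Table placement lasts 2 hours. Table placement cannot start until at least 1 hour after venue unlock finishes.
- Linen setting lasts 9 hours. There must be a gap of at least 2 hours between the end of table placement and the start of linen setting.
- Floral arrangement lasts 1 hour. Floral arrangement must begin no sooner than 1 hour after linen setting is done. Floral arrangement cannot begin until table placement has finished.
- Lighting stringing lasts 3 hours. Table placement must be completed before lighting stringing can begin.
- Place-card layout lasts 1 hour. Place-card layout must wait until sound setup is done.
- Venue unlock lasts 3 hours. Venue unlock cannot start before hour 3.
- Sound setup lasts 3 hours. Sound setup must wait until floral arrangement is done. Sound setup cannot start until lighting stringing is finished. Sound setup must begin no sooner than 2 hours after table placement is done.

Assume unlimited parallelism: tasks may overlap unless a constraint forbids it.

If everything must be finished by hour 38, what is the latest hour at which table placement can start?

11

Catering load-in must finish by hour 38; it takes 9 hours, so it must start by 38 − 9 = hour 29.
Nothing follows place-card layout; the deadline of hour 38 is its only limit. It must start by 38 − 1 = hour 37.
Sound setup has several dependents: catering load-in (must start by hour 29); place-card layout (must start by hour 37). The earliest of those limits is hour 29, so sound setup must start by 29 − 3 = hour 26.
Floral arrangement feeds sound setup (must start by hour 26); catering load-in (must start by hour 29). Taking the minimum, floral arrangement must finish by hour 26 and start by 26 − 1 = hour 25.
Linen setting must finish in time for floral arrangement (must start by hour 25, minus 1-hour gap → hour 24); catering load-in (must start by hour 29). The tightest is hour 24, so linen setting must start by 24 − 9 = hour 15.
Since sound setup (must start by hour 26) depends on it, lighting stringing must finish by hour 26. Backing off its 3-hour duration gives a latest start of hour 23.
Table placement must finish in time for linen setting (must start by hour 15, minus 2-hour gap → hour 13); floral arrangement (must start by hour 25); lighting stringing (must start by hour 23); sound setup (must start by hour 26, minus 2-hour gap → hour 24). The tightest is hour 13, so table placement must start by 13 − 2 = hour 11.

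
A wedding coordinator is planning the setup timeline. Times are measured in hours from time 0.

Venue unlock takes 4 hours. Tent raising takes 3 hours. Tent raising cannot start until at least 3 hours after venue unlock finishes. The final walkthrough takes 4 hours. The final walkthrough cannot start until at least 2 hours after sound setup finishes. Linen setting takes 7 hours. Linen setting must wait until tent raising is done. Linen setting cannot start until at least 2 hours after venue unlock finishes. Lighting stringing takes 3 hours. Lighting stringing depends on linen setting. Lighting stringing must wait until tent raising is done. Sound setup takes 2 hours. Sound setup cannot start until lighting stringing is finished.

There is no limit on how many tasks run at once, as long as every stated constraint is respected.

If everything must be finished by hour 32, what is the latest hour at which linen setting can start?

14

To finish by hour 32, the final walkthrough (duration 4) must start no later than hour 28.
Since the final walkthrough (must start by hour 28, minus 2-hour gap → hour 26) depends on it, sound setup must finish by hour 26. Backing off its 2-hour duration gives a latest start of hour 24.
Since sound setup (must start by hour 24) depends on it, lighting stringing must finish by hour 24. Backing off its 3-hour duration gives a latest start of hour 21.
Linen setting must finish before lighting stringing (must start by hour 21). With a 7-hour duration, linen setting must start by 21 − 7 = hour 14.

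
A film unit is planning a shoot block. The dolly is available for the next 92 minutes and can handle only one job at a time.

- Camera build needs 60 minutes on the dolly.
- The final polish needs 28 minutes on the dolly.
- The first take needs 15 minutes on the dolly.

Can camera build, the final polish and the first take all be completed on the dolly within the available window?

Running back to back, the jobs need 60 + 28 + 15 = 103 minutes on the dolly.
Since 103 > 92, they cannot all fit.

No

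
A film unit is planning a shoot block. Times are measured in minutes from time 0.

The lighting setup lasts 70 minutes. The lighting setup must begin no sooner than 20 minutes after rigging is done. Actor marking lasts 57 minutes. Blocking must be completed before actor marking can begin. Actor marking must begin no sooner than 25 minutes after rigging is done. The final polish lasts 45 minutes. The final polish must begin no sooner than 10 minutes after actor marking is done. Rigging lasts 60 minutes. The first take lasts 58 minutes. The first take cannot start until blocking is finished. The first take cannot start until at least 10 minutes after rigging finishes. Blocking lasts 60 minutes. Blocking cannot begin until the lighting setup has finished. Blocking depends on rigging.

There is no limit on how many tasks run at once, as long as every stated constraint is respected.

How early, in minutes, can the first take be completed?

Rigging can start immediately at minute 0; it finishes at minute 60.
After rigging (finishes minute 60, plus 20-minute gap → minute 80), the lighting setup can start at minute 80 and finishes at minute 150.
Blocking cannot start until the lighting setup (finishes minute 150); rigging (finishes minute 60). The controlling bound is minute 150, so blocking finishes at 150 + 60 = minute 210.
The first take cannot start until blocking (finishes minute 210); rigging (finishes minute 60, plus 10-minute gap → minute 70). The controlling bound is minute 210, so the first take finishes at 210 + 58 = minute 268.

268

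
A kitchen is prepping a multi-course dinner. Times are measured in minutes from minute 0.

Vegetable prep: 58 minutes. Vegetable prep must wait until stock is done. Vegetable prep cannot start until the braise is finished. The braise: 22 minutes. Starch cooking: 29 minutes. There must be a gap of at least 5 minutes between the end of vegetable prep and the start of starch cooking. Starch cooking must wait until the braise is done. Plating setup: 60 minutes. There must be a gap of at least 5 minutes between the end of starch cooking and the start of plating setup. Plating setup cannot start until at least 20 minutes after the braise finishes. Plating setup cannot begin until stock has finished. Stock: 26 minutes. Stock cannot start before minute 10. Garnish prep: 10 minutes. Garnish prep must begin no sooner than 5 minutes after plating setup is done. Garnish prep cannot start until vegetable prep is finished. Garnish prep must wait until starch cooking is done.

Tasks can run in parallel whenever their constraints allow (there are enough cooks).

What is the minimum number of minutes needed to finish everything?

208

The braise can start immediately at minute 0; it finishes at minute 22.
Stock cannot begin until its own release at minute 10. It runs from minute 10 to 10 + 26 = minute 36.
Vegetable prep has to wait for stock (finishes minute 36); the braise (finishes minute 22). The latest of these is minute 36, so vegetable prep runs minute 36 to 36 + 58 = minute 94.
Starch cooking cannot start until vegetable prep (finishes minute 94, plus 5-minute gap → minute 99); the braise (finishes minute 22). The controlling bound is minute 99, so starch cooking finishes at 99 + 29 = minute 128.
Plating setup cannot start until starch cooking (finishes minute 128, plus 5-minute gap → minute 133); the braise (finishes minute 22, plus 20-minute gap → minute 42); stock (finishes minute 36). The controlling bound is minute 133, so plating setup finishes at 133 + 60 = minute 193.
Garnish prep needs all of plating setup (finishes minute 193, plus 5-minute gap → minute 198); vegetable prep (finishes minute 94); starch cooking (finishes minute 128). That puts its earliest start at minute 198; it finishes at 198 + 10 = minute 208.
All tasks are finished once the last one completes. Finish times: Stock at 36, The braise at 22, Vegetable prep at 94, Starch cooking at 128, Plating setup at 193, Garnish prep at 208. The latest is minute 208.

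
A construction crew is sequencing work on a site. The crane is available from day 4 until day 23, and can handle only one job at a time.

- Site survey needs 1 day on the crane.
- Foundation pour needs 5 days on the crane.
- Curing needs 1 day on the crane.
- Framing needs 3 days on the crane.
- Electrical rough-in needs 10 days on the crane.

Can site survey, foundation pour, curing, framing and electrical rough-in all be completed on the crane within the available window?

No

The crane window is 23 − 4 = 19 days.
Running back to back, the jobs need 1 + 5 + 1 + 3 + 10 = 20 days on the crane.
Since 20 > 19, they cannot all fit.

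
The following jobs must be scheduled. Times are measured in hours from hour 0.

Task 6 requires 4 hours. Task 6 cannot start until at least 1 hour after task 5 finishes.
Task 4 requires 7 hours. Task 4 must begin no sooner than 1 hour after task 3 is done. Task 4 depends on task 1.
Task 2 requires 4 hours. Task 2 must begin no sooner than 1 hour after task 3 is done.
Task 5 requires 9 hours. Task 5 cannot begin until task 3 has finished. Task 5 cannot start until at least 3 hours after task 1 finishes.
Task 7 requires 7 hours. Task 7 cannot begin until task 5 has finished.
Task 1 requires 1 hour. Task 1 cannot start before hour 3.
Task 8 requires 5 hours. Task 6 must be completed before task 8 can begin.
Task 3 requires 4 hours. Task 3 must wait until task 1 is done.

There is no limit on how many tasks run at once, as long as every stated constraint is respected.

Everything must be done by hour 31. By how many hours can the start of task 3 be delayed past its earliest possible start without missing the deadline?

4

Task 1 cannot begin until its own release at hour 3. It runs from hour 3 to 3 + 1 = hour 4.
Task 3 cannot begin until task 1 (finishes hour 4). It runs from hour 4 to 4 + 4 = hour 8.

Working backward from the deadline:
Nothing follows task 2; the deadline of hour 31 is its only limit. It must start by 31 − 4 = hour 27.
Nothing follows task 4; the deadline of hour 31 is its only limit. It must start by 31 − 7 = hour 24.
Task 8 must finish by hour 31; it takes 5 hours, so it must start by 31 − 5 = hour 26.
Task 6 must finish before task 8 (must start by hour 26). With a 4-hour duration, task 6 must start by 26 − 4 = hour 22.
Nothing follows task 7; the deadline of hour 31 is its only limit. It must start by 31 − 7 = hour 24.
Task 5 must finish in time for task 6 (must start by hour 22, minus 1-hour gap → hour 21); task 7 (must start by hour 24). The tightest is hour 21, so task 5 must start by 21 − 9 = hour 12.
Task 3 has several dependents: task 2 (must start by hour 27, minus 1-hour gap → hour 26); task 4 (must start by hour 24, minus 1-hour gap → hour 23); task 5 (must start by hour 12). The earliest of those limits is hour 12, so task 3 must start by 12 − 4 = hour 8.
So task 3 can start as early as hour 4 and as late as hour 8, giving 8 − 4 = 4 hours of slack.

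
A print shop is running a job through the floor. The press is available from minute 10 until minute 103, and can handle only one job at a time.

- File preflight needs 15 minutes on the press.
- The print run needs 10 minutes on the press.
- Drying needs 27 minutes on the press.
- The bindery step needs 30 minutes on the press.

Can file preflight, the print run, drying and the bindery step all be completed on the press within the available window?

The press window is 103 − 10 = 93 minutes.
Running back to back, the jobs need 15 + 10 + 27 + 30 = 82 minutes on the press.
Since 82 ≤ 93, they fit within the window.

Yes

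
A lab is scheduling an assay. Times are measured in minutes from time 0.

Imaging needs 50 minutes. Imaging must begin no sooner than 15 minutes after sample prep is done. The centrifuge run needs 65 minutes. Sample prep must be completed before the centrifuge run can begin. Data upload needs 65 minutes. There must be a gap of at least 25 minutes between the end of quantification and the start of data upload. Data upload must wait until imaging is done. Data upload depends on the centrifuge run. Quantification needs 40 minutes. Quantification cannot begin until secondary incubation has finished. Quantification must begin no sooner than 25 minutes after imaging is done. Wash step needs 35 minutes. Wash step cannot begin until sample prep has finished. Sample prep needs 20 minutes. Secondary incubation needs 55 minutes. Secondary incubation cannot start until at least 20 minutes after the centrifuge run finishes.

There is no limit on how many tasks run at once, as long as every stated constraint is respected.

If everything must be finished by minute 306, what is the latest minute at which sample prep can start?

Data upload has no dependents, so it just needs to finish by minute 306. Starting by 306 − 65 = minute 241 achieves that.
Quantification must finish before data upload (must start by minute 241, minus 25-minute gap → minute 216). With a 40-minute duration, quantification must start by 216 − 40 = minute 176.
Secondary incubation must finish before quantification (must start by minute 176). With a 55-minute duration, secondary incubation must start by 176 − 55 = minute 121.
The centrifuge run must finish in time for secondary incubation (must start by minute 121, minus 20-minute gap → minute 101); data upload (must start by minute 241). The tightest is minute 101, so the centrifuge run must start by 101 − 65 = minute 36.
To finish by minute 306, wash step (duration 35) must start no later than minute 271.
Imaging has several dependents: quantification (must start by minute 176, minus 25-minute gap → minute 151); data upload (must start by minute 241). The earliest of those limits is minute 151, so imaging must start by 151 − 50 = minute 101.
Sample prep feeds the centrifuge run (must start by minute 36); wash step (must start by minute 271); imaging (must start by minute 101, minus 15-minute gap → minute 86). Taking the minimum, sample prep must finish by minute 36 and start by 36 − 20 = minute 16.

16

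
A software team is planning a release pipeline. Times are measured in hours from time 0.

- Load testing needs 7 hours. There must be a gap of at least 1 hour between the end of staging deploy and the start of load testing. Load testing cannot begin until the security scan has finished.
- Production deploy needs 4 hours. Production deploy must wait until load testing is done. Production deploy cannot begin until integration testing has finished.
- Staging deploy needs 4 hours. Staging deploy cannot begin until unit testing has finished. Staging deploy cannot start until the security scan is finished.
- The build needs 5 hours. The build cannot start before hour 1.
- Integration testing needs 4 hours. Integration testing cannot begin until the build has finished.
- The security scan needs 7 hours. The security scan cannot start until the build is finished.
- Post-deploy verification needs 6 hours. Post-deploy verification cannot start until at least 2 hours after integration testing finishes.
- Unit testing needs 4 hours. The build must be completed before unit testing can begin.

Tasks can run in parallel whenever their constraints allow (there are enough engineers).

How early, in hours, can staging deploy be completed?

17

The build waits on its own release at hour 1, so it starts at hour 1 and finishes at 1 + 5 = hour 6.
After the build (finishes hour 6), the security scan can start at hour 6 and finishes at hour 13.
Unit testing cannot begin until the build (finishes hour 6). It runs from hour 6 to 6 + 4 = hour 10.
Staging deploy has to wait for unit testing (finishes hour 10); the security scan (finishes hour 13). The latest of these is hour 13, so staging deploy runs hour 13 to 13 + 4 = hour 17.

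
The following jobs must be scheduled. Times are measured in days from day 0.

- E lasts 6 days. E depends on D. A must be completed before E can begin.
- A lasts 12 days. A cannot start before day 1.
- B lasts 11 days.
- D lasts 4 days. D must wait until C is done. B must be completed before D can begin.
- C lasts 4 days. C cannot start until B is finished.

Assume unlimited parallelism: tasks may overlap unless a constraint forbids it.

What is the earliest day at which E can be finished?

25

B can start immediately at day 0; it finishes at day 11.
C cannot begin until B (finishes day 11). It runs from day 11 to 11 + 4 = day 15.
D cannot start until C (finishes day 15); B (finishes day 11). The controlling bound is day 15, so D finishes at 15 + 4 = day 19.
A cannot begin until its own release at day 1. It runs from day 1 to 1 + 12 = day 13.
E needs all of D (finishes day 19); A (finishes day 13). That puts its earliest start at day 19; it finishes at 19 + 6 = day 25.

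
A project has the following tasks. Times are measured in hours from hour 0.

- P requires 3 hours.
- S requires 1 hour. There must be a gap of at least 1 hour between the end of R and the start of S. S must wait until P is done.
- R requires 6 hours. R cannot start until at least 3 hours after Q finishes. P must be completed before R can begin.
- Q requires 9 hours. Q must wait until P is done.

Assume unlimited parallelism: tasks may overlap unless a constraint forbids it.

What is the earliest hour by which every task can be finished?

Nothing blocks P, so it runs from hour 0 to hour 3.
Q cannot begin until P (finishes hour 3). It runs from hour 3 to 3 + 9 = hour 12.
R cannot start until Q (finishes hour 12, plus 3-hour gap → hour 15); P (finishes hour 3). The controlling bound is hour 15, so R finishes at 15 + 6 = hour 21.
For S: R (finishes hour 21, plus 1-hour gap → hour 22); P (finishes hour 3). Taking the maximum gives a start of hour 22, and it finishes at 22 + 1 = hour 23.
All tasks are finished once the last one completes. Finish times: P at 3, Q at 12, R at 21, S at 23. The latest is hour 23.

23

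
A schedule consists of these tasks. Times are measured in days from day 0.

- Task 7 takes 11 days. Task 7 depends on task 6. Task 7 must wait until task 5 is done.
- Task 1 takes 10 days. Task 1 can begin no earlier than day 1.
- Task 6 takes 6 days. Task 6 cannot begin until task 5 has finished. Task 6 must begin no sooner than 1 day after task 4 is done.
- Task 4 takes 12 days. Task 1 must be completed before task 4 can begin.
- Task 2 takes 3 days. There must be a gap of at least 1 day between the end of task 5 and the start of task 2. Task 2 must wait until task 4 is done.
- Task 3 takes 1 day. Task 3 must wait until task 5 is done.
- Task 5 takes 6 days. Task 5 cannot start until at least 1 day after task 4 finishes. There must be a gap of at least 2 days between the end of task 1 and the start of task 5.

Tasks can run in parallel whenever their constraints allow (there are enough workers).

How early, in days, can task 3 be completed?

31

Task 1 cannot begin until its own release at day 1. It runs from day 1 to 1 + 10 = day 11.
Task 4 waits on task 1 (finishes day 11), so it starts at day 11 and finishes at 11 + 12 = day 23.
Task 5 needs all of task 4 (finishes day 23, plus 1-day gap → day 24); task 1 (finishes day 11, plus 2-day gap → day 13). That puts its earliest start at day 24; it finishes at 24 + 6 = day 30.
After task 5 (finishes day 30), task 3 can start at day 30 and finishes at day 31.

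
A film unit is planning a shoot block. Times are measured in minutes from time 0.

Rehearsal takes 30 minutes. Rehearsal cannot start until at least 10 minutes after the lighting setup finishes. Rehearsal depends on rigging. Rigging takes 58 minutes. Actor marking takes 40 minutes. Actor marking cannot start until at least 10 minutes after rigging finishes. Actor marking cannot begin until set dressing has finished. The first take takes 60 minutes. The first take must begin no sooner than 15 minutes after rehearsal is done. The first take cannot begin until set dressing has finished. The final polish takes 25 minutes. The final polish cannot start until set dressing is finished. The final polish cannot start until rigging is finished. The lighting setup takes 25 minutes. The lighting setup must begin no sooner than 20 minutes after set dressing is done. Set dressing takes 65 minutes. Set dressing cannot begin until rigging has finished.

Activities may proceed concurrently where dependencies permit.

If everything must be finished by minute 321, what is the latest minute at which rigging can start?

38

The first take must finish by minute 321; it takes 60 minutes, so it must start by 321 − 60 = minute 261.
Since the first take (must start by minute 261, minus 15-minute gap → minute 246) depends on it, rehearsal must finish by minute 246. Backing off its 30-minute duration gives a latest start of minute 216.
The lighting setup must finish before rehearsal (must start by minute 216, minus 10-minute gap → minute 206). With a 25-minute duration, the lighting setup must start by 206 − 25 = minute 181.
Actor marking has no dependents, so it just needs to finish by minute 321. Starting by 321 − 40 = minute 281 achieves that.
To finish by minute 321, the final polish (duration 25) must start no later than minute 296.
Set dressing must finish in time for the lighting setup (must start by minute 181, minus 20-minute gap → minute 161); actor marking (must start by minute 281); the final polish (must start by minute 296); the first take (must start by minute 261). The tightest is minute 161, so set dressing must start by 161 − 65 = minute 96.
For rigging: set dressing (must start by minute 96); actor marking (must start by minute 281, minus 10-minute gap → minute 271); rehearsal (must start by minute 216); the final polish (must start by minute 296). The most restrictive is minute 96; with a 58-minute duration, rigging must start by minute 38.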